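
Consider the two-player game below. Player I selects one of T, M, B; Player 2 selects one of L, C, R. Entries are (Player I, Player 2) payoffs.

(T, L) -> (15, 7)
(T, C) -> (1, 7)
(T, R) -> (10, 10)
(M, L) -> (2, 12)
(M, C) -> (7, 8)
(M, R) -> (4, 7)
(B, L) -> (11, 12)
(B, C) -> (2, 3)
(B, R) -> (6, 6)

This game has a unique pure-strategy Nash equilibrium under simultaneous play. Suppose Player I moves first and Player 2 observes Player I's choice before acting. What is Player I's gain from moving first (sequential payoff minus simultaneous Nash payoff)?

Backward induction with Player I moving first.
- T: Player 2 compares 7, 7, 10 and picks R; Player I would get 10.
- M: Player 2 compares 12, 8, 7 and picks L; Player I would get 2.
- B: Player 2 compares 12, 3, 6 and picks L; Player I would get 11.
Maximizing over 10, 2, 11, Player I chooses B. Subgame-perfect outcome: (B, L) with payoffs (11, 12).
Now find the simultaneous Nash equilibrium.
Player I's best replies: L→T; C→M; R→T.
Player 2's best replies: T→R; M→L; B→L.
Only (T, R) has each player best-responding; Nash payoffs (10, 10).
Player I's commitment gain: 11 − 10 = 1.

1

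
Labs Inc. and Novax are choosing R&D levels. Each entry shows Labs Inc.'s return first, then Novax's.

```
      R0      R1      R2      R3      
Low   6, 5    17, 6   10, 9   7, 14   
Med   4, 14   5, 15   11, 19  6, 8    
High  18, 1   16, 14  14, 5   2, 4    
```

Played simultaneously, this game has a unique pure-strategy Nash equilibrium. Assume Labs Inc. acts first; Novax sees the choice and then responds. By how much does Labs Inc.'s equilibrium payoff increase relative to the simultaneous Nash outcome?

Backward induction with Labs Inc. moving first.
- Low → Novax plays R3 (best of 5, 6, 9, 14); Labs Inc. gets 7.
- Med → Novax plays R2 (best of 14, 15, 19, 8); Labs Inc. gets 11.
- High → Novax plays R1 (best of 1, 14, 5, 4); Labs Inc. gets 16.
Maximizing over 7, 11, 16, Labs Inc. chooses High. Subgame-perfect outcome: (High, R1) with payoffs (16, 14).
Now find the simultaneous Nash equilibrium.
Labs Inc.'s best replies: R0→High; R1→Low; R2→High; R3→Low.
Novax's best replies: Low→R3; Med→R2; High→R1.
Only (Low, R3) has each player best-responding; Nash payoffs (7, 14).
Labs Inc.'s commitment gain: 16 − 7 = 9.

9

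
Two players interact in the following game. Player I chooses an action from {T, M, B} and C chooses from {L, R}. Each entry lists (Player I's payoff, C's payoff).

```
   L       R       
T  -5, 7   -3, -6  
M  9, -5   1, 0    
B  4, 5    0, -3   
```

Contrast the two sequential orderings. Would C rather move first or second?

If Player I leads: C's best replies are T→L, M→R, B→L; Player I's induced payoffs -5, 1, 4; outcome (B, L), payoffs (4, 5).
If C leads: Player I's best replies are L→M, R→M; C's induced payoffs -5, 0; outcome (M, R), payoffs (1, 0).
C gets 0 moving first and 5 moving second, so C prefers to move second.

second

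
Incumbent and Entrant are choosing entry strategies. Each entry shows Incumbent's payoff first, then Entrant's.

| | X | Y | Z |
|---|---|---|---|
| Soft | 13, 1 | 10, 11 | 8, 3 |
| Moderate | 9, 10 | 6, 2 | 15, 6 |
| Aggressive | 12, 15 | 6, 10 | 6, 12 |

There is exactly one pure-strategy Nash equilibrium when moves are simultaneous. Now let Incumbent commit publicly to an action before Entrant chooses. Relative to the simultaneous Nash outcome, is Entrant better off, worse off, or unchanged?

Backward induction with Incumbent moving first.
- Soft: Entrant compares 1, 11, 3 and picks Y; Incumbent would get 10.
- Moderate: Entrant compares 10, 2, 6 and picks X; Incumbent would get 9.
- Aggressive: Entrant compares 15, 10, 12 and picks X; Incumbent would get 12.
Maximizing over 10, 9, 12, Incumbent chooses Aggressive. Subgame-perfect outcome: (Aggressive, X) with payoffs (12, 15).
For the simultaneous game, intersect best replies.
Incumbent's best replies: X→Soft; Y→Soft; Z→Moderate.
Entrant's best replies: Soft→Y; Moderate→X; Aggressive→X.
Only (Soft, Y) has each player best-responding; Nash payoffs (10, 11).
Entrant earns 15 sequentially versus 11 at the Nash outcome: better off.

better off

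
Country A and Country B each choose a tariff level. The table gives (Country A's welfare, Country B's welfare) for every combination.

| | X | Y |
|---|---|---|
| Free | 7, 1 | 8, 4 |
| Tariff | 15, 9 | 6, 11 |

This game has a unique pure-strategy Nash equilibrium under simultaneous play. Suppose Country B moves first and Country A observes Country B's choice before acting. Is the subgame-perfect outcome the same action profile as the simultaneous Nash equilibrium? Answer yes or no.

no

Solve by backward induction (Country B leads).
- X: BR = Tariff, leader payoff 9.
- Y: BR = Free, leader payoff 4.
Maximizing over 9, 4, Country B chooses X. Subgame-perfect outcome: (Tariff, X) with payoffs (15, 9).
Under simultaneous play:
Country A's best replies: X→Tariff; Y→Free.
Country B's best replies: Free→Y; Tariff→Y.
The unique mutual best reply is (Free, Y), giving (8, 4).
Sequential outcome (Tariff, X) differs from the Nash profile (Free, Y).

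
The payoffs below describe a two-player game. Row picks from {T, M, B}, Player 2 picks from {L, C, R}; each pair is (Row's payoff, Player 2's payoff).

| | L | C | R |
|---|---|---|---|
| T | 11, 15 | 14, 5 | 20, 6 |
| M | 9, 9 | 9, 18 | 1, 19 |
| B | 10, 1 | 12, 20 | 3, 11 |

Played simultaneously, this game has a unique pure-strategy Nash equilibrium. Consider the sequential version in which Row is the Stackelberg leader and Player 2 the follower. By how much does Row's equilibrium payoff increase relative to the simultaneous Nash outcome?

Backward induction with Row moving first.
- T → Player 2 plays L (best of 15, 5, 6); Row gets 11.
- M → Player 2 plays R (best of 9, 18, 19); Row gets 1.
- B → Player 2 plays C (best of 1, 20, 11); Row gets 12.
Maximizing over 11, 1, 12, Row chooses B. Subgame-perfect outcome: (B, C) with payoffs (12, 20).
Under simultaneous play:
Row's best replies: L→T; C→T; R→T.
Player 2's best replies: T→L; M→R; B→C.
Only (T, L) has each player best-responding; Nash payoffs (11, 15).
Row's commitment gain: 12 − 11 = 1.

1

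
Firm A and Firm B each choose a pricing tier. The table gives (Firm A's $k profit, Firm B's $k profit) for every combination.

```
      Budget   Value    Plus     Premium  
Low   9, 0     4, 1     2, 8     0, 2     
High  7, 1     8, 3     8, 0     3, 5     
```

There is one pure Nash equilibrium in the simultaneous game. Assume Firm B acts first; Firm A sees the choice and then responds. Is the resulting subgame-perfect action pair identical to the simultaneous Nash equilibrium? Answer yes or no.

Firm A best-responds to each possible Firm B move:
- Budget: Firm A compares 9, 7 and picks Low; Firm B would get 0.
- Value: Firm A compares 4, 8 and picks High; Firm B would get 3.
- Plus: Firm A compares 2, 8 and picks High; Firm B would get 0.
- Premium: Firm A compares 0, 3 and picks High; Firm B would get 5.
Maximizing over 0, 3, 0, 5, Firm B chooses Premium. Subgame-perfect outcome: (High, Premium) with payoffs (3, 5).
Now find the simultaneous Nash equilibrium.
Firm A's best replies: Budget→Low; Value→High; Plus→High; Premium→High.
Firm B's best replies: Low→Plus; High→Premium.
Only (High, Premium) has each player best-responding; Nash payoffs (3, 5).
Sequential outcome (High, Premium) coincides with the Nash profile (High, Premium).

yes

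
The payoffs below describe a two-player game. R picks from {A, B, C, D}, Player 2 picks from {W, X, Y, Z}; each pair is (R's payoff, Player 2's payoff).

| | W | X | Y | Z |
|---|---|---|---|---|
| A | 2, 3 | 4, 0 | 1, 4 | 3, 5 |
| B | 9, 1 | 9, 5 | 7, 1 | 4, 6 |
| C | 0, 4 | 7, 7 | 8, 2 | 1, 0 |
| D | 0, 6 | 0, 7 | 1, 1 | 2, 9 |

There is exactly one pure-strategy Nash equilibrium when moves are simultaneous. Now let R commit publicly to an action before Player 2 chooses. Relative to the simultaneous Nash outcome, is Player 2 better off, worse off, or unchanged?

Solve by backward induction (R leads).
- A: Player 2 compares 3, 0, 4, 5 and picks Z; R would get 3.
- B: Player 2 compares 1, 5, 1, 6 and picks Z; R would get 4.
- C: Player 2 compares 4, 7, 2, 0 and picks X; R would get 7.
- D: Player 2 compares 6, 7, 1, 9 and picks Z; R would get 2.
R's induced payoffs are 3, 4, 7, 2, so R commits to C. Subgame-perfect outcome: (C, X) with payoffs (7, 7).
Under simultaneous play:
R's best replies: W→B; X→B; Y→C; Z→B.
Player 2's best replies: A→Z; B→Z; C→X; D→Z.
Only (B, Z) has each player best-responding; Nash payoffs (4, 6).
Player 2 earns 7 sequentially versus 6 at the Nash outcome: better off.

better off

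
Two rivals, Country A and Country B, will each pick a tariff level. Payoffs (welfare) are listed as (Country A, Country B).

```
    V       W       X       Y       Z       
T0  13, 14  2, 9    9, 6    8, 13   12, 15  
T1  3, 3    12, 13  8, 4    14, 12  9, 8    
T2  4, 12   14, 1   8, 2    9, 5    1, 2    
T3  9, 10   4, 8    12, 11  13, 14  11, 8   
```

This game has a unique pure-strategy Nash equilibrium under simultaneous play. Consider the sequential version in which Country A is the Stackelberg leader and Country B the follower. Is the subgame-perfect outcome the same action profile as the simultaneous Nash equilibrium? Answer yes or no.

Work backward from Country B's decision.
- T0: Country B compares 14, 9, 6, 13, 15 and picks Z; Country A would get 12.
- T1: Country B compares 3, 13, 4, 12, 8 and picks W; Country A would get 12.
- T2: Country B compares 12, 1, 2, 5, 2 and picks V; Country A would get 4.
- T3: Country B compares 10, 8, 11, 14, 8 and picks Y; Country A would get 13.
Among 12, 12, 4, 13, the best is 13 at T3. Subgame-perfect outcome: (T3, Y) with payoffs (13, 14).
Under simultaneous play:
Country A's best replies: V→T0; W→T2; X→T3; Y→T1; Z→T0.
Country B's best replies: T0→Z; T1→W; T2→V; T3→Y.
Only (T0, Z) has each player best-responding; Nash payoffs (12, 15).
Sequential outcome (T3, Y) differs from the Nash profile (T0, Z).

no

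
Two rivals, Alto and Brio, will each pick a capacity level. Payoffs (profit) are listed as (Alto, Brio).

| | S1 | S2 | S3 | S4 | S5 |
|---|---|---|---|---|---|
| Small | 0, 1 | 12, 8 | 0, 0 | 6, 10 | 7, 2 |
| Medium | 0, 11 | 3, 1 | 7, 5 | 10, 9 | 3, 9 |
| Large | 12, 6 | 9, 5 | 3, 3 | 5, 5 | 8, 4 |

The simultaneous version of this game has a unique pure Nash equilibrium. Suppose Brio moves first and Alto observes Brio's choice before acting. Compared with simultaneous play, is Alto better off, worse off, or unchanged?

Work backward from Alto's decision.
- S1 → Alto plays Large (best of 0, 0, 12); Brio gets 6.
- S2 → Alto plays Small (best of 12, 3, 9); Brio gets 8.
- S3 → Alto plays Medium (best of 0, 7, 3); Brio gets 5.
- S4 → Alto plays Medium (best of 6, 10, 5); Brio gets 9.
- S5 → Alto plays Large (best of 7, 3, 8); Brio gets 4.
Maximizing over 6, 8, 5, 9, 4, Brio chooses S4. Subgame-perfect outcome: (Medium, S4) with payoffs (10, 9).
For the simultaneous game, intersect best replies.
Alto's best replies: S1→Large; S2→Small; S3→Medium; S4→Medium; S5→Large.
Brio's best replies: Small→S4; Medium→S1; Large→S1.
The unique mutual best reply is (Large, S1), giving (12, 6).
Alto earns 10 sequentially versus 12 at the Nash outcome: worse off.

worse off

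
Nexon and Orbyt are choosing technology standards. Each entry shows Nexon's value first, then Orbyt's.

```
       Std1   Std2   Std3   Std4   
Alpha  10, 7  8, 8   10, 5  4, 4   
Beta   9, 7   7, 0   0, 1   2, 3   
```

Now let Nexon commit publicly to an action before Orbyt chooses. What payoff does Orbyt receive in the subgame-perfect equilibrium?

Work backward from Orbyt's decision.
- Alpha: BR = Std2, leader payoff 8.
- Beta: BR = Std1, leader payoff 9.
Nexon's induced payoffs are 8, 9, so Nexon commits to Beta. Subgame-perfect outcome: (Beta, Std1) with payoffs (9, 7).

7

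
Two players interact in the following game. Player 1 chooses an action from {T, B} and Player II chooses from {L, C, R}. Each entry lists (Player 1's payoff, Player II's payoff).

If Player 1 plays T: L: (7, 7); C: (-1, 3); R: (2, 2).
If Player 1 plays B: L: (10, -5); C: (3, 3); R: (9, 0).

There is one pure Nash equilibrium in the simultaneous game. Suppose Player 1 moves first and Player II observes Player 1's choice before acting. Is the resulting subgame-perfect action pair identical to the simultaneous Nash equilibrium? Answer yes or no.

Player II best-responds to each possible Player 1 move:
- T: Player II compares 7, 3, 2 and picks L; Player 1 would get 7.
- B: Player II compares -5, 3, 0 and picks C; Player 1 would get 3.
Player 1's induced payoffs are 7, 3, so Player 1 commits to T. Subgame-perfect outcome: (T, L) with payoffs (7, 7).
Now find the simultaneous Nash equilibrium.
Player 1's best replies: L→B; C→B; R→B.
Player II's best replies: T→L; B→C.
The unique mutual best reply is (B, C), giving (3, 3).
Sequential outcome (T, L) differs from the Nash profile (B, C).

no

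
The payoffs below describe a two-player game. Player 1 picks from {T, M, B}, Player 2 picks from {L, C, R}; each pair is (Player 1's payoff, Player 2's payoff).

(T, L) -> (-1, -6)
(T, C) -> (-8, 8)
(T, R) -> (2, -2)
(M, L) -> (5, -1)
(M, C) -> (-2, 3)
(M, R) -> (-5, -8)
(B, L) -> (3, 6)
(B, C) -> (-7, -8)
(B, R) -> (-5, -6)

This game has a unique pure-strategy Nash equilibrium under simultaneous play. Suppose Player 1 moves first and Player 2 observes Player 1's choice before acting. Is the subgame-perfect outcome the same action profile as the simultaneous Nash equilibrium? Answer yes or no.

Solve by backward induction (Player 1 leads).
- T: BR = C, leader payoff -8.
- M: BR = C, leader payoff -2.
- B: BR = L, leader payoff 3.
Player 1's induced payoffs are -8, -2, 3, so Player 1 commits to B. Subgame-perfect outcome: (B, L) with payoffs (3, 6).
Under simultaneous play:
Player 1's best replies: L→M; C→M; R→T.
Player 2's best replies: T→C; M→C; B→L.
Only (M, C) has each player best-responding; Nash payoffs (-2, 3).
Sequential outcome (B, L) differs from the Nash profile (M, C).

no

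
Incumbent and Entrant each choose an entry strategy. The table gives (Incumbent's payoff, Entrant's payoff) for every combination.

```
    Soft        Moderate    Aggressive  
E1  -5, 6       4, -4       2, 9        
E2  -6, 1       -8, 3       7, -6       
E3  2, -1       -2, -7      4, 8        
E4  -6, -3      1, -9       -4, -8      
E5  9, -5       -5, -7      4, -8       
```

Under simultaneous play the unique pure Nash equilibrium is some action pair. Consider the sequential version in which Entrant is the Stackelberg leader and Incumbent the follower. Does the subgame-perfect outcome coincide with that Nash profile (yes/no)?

no

Work backward from Incumbent's decision.
- Soft → Incumbent plays E5 (best of -5, -6, 2, -6, 9); Entrant gets -5.
- Moderate → Incumbent plays E1 (best of 4, -8, -2, 1, -5); Entrant gets -4.
- Aggressive → Incumbent plays E2 (best of 2, 7, 4, -4, 4); Entrant gets -6.
Among -5, -4, -6, the best is -4 at Moderate. Subgame-perfect outcome: (E1, Moderate) with payoffs (4, -4).
Now find the simultaneous Nash equilibrium.
Incumbent's best replies: Soft→E5; Moderate→E1; Aggressive→E2.
Entrant's best replies: E1→Aggressive; E2→Moderate; E3→Aggressive; E4→Soft; E5→Soft.
Only (E5, Soft) has each player best-responding; Nash payoffs (9, -5).
Sequential outcome (E1, Moderate) differs from the Nash profile (E5, Soft).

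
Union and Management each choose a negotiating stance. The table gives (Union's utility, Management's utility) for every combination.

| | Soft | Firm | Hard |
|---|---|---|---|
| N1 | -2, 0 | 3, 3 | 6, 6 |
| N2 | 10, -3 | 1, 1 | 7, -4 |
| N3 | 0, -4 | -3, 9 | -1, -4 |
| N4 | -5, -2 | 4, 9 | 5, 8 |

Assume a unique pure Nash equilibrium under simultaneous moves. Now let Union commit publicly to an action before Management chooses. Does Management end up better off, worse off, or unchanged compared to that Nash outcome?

Backward induction with Union moving first.
- N1: BR = Hard, leader payoff 6.
- N2: BR = Firm, leader payoff 1.
- N3: BR = Firm, leader payoff -3.
- N4: BR = Firm, leader payoff 4.
Union's induced payoffs are 6, 1, -3, 4, so Union commits to N1. Subgame-perfect outcome: (N1, Hard) with payoffs (6, 6).
For the simultaneous game, intersect best replies.
Union's best replies: Soft→N2; Firm→N4; Hard→N2.
Management's best replies: N1→Hard; N2→Firm; N3→Firm; N4→Firm.
Only (N4, Firm) has each player best-responding; Nash payoffs (4, 9).
Management earns 6 sequentially versus 9 at the Nash outcome: worse off.

worse off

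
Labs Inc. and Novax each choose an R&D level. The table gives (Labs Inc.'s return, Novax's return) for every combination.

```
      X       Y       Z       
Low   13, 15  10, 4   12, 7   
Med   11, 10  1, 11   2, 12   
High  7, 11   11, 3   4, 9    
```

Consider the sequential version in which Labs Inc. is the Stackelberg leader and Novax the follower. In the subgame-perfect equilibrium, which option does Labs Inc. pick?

Work backward from Novax's decision.
- Low: Novax compares 15, 4, 7 and picks X; Labs Inc. would get 13.
- Med: Novax compares 10, 11, 12 and picks Z; Labs Inc. would get 2.
- High: Novax compares 11, 3, 9 and picks X; Labs Inc. would get 7.
Among 13, 2, 7, the best is 13 at Low. Subgame-perfect outcome: (Low, X) with payoffs (13, 15).

Low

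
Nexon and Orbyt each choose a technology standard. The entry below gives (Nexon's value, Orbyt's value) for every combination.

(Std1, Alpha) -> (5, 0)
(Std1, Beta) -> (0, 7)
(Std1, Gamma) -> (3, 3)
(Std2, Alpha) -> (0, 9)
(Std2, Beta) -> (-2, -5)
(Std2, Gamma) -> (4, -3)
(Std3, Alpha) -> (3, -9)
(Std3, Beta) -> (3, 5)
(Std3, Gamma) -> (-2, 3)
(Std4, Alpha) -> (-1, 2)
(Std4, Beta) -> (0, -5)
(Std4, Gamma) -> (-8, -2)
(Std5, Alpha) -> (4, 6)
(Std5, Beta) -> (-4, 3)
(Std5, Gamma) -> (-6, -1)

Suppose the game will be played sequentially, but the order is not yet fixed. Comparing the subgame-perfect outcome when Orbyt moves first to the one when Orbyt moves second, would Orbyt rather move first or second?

If Nexon leads: Orbyt's best replies are Std1→Beta, Std2→Alpha, Std3→Beta, Std4→Alpha, Std5→Alpha; Nexon's induced payoffs 0, 0, 3, -1, 4; outcome (Std5, Alpha), payoffs (4, 6).
If Orbyt leads: Nexon's best replies are Alpha→Std1, Beta→Std3, Gamma→Std2; Orbyt's induced payoffs 0, 5, -3; outcome (Std3, Beta), payoffs (3, 5).
Orbyt gets 5 moving first and 6 moving second, so Orbyt prefers to move second.

second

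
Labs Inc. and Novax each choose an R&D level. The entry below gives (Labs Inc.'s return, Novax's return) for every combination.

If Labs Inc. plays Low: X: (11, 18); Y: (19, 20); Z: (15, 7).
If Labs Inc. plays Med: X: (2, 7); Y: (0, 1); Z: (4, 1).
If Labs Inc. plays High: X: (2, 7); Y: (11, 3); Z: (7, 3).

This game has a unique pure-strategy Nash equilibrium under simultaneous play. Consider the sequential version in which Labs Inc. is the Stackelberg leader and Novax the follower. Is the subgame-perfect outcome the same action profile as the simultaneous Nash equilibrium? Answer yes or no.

yes

Backward induction with Labs Inc. moving first.
- Low: Novax compares 18, 20, 7 and picks Y; Labs Inc. would get 19.
- Med: Novax compares 7, 1, 1 and picks X; Labs Inc. would get 2.
- High: Novax compares 7, 3, 3 and picks X; Labs Inc. would get 2.
Maximizing over 19, 2, 2, Labs Inc. chooses Low. Subgame-perfect outcome: (Low, Y) with payoffs (19, 20).
Under simultaneous play:
Labs Inc.'s best replies: X→Low; Y→Low; Z→Low.
Novax's best replies: Low→Y; Med→X; High→X.
The unique mutual best reply is (Low, Y), giving (19, 20).
Sequential outcome (Low, Y) coincides with the Nash profile (Low, Y).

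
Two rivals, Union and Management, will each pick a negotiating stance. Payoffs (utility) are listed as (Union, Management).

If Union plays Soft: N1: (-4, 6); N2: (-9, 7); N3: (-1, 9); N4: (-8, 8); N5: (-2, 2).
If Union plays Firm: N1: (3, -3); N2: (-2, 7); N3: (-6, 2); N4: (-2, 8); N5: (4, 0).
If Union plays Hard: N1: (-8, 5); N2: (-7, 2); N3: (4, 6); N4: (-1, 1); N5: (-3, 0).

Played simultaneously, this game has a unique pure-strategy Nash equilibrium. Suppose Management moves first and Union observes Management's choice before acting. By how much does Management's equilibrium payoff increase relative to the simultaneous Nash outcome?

Work backward from Union's decision.
- N1: Union compares -4, 3, -8 and picks Firm; Management would get -3.
- N2: Union compares -9, -2, -7 and picks Firm; Management would get 7.
- N3: Union compares -1, -6, 4 and picks Hard; Management would get 6.
- N4: Union compares -8, -2, -1 and picks Hard; Management would get 1.
- N5: Union compares -2, 4, -3 and picks Firm; Management would get 0.
Maximizing over -3, 7, 6, 1, 0, Management chooses N2. Subgame-perfect outcome: (Firm, N2) with payoffs (-2, 7).
Under simultaneous play:
Union's best replies: N1→Firm; N2→Firm; N3→Hard; N4→Hard; N5→Firm.
Management's best replies: Soft→N3; Firm→N4; Hard→N3.
The unique mutual best reply is (Hard, N3), giving (4, 6).
Management's commitment gain: 7 − 6 = 1.

1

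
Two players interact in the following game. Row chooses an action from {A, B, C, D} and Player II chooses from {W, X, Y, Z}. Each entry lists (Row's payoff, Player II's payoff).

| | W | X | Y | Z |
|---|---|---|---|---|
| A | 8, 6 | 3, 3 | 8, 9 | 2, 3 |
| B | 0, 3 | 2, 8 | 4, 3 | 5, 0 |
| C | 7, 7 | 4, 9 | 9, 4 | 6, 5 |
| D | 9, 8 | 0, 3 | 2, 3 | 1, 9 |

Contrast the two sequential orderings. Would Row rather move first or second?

If Row leads: Player II's best replies are A→Y, B→X, C→X, D→Z; Row's induced payoffs 8, 2, 4, 1; outcome (A, Y), payoffs (8, 9).
If Player II leads: Row's best replies are W→D, X→C, Y→C, Z→C; Player II's induced payoffs 8, 9, 4, 5; outcome (C, X), payoffs (4, 9).
Row gets 8 moving first and 4 moving second, so Row prefers to move first.

first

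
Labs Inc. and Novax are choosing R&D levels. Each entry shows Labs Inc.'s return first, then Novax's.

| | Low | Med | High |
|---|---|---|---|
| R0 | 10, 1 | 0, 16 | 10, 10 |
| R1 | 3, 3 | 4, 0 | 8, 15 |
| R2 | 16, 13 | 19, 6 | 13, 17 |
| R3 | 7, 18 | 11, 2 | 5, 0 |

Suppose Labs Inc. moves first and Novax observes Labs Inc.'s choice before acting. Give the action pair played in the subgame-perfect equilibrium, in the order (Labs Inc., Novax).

Novax best-responds to each possible Labs Inc. move:
- R0: BR = Med, leader payoff 0.
- R1: BR = High, leader payoff 8.
- R2: BR = High, leader payoff 13.
- R3: BR = Low, leader payoff 7.
Among 0, 8, 13, 7, the best is 13 at R2. Subgame-perfect outcome: (R2, High) with payoffs (13, 17).

(R2, High)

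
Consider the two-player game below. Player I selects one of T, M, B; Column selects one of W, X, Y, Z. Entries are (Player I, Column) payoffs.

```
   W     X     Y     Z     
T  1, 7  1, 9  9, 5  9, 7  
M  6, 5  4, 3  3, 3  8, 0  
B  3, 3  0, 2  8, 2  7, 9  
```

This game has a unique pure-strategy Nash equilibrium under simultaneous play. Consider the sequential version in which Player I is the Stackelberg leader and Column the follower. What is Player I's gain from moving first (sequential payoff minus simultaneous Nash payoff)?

Column best-responds to each possible Player I move:
- T: BR = X, leader payoff 1.
- M: BR = W, leader payoff 6.
- B: BR = Z, leader payoff 7.
Among 1, 6, 7, the best is 7 at B. Subgame-perfect outcome: (B, Z) with payoffs (7, 9).
For the simultaneous game, intersect best replies.
Player I's best replies: W→M; X→M; Y→T; Z→T.
Column's best replies: T→X; M→W; B→Z.
Only (M, W) has each player best-responding; Nash payoffs (6, 5).
Player I's commitment gain: 7 − 6 = 1.

1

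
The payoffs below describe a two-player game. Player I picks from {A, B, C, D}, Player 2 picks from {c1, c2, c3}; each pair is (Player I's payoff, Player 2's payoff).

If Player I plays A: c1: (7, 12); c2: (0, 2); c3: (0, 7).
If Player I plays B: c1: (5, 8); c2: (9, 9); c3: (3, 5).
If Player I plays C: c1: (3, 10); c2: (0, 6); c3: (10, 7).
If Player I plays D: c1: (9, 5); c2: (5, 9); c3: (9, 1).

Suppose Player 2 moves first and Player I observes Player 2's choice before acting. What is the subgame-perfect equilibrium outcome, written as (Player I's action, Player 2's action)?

(B, c2)

Player I best-responds to each possible Player 2 move:
- c1: BR = D, leader payoff 5.
- c2: BR = B, leader payoff 9.
- c3: BR = C, leader payoff 7.
Player 2's induced payoffs are 5, 9, 7, so Player 2 commits to c2. Subgame-perfect outcome: (B, c2) with payoffs (9, 9).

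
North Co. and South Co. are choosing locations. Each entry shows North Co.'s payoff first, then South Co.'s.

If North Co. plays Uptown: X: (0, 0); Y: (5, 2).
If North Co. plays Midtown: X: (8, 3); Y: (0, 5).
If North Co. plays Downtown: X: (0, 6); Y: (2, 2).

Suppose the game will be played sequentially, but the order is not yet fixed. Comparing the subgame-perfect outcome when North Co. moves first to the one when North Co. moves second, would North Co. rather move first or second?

second

If North Co. leads: South Co.'s best replies are Uptown→Y, Midtown→Y, Downtown→X; North Co.'s induced payoffs 5, 0, 0; outcome (Uptown, Y), payoffs (5, 2).
If South Co. leads: North Co.'s best replies are X→Midtown, Y→Uptown; South Co.'s induced payoffs 3, 2; outcome (Midtown, X), payoffs (8, 3).
North Co. gets 5 moving first and 8 moving second, so North Co. prefers to move second.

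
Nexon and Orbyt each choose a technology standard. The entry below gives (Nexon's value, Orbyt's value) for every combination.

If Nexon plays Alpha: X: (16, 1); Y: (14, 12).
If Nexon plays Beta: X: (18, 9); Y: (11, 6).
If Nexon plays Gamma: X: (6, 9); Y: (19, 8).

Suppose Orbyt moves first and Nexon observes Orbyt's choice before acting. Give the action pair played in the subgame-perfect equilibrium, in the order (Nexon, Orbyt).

(Beta, X)

Work backward from Nexon's decision.
- X: Nexon compares 16, 18, 6 and picks Beta; Orbyt would get 9.
- Y: Nexon compares 14, 11, 19 and picks Gamma; Orbyt would get 8.
Among 9, 8, the best is 9 at X. Subgame-perfect outcome: (Beta, X) with payoffs (18, 9).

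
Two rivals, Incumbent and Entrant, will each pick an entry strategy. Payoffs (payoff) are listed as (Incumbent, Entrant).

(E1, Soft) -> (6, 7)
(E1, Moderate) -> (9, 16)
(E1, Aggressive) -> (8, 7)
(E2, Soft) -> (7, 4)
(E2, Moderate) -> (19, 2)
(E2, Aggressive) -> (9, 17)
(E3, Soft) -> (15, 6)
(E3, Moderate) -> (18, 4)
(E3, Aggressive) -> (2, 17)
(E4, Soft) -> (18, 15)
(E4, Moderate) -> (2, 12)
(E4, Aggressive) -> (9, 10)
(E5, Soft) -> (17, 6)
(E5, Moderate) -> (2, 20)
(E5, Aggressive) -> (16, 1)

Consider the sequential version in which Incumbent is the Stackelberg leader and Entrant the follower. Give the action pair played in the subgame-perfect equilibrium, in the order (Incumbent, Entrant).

Work backward from Entrant's decision.
- E1 → Entrant plays Moderate (best of 7, 16, 7); Incumbent gets 9.
- E2 → Entrant plays Aggressive (best of 4, 2, 17); Incumbent gets 9.
- E3 → Entrant plays Aggressive (best of 6, 4, 17); Incumbent gets 2.
- E4 → Entrant plays Soft (best of 15, 12, 10); Incumbent gets 18.
- E5 → Entrant plays Moderate (best of 6, 20, 1); Incumbent gets 2.
Among 9, 9, 2, 18, 2, the best is 18 at E4. Subgame-perfect outcome: (E4, Soft) with payoffs (18, 15).

(E4, Soft)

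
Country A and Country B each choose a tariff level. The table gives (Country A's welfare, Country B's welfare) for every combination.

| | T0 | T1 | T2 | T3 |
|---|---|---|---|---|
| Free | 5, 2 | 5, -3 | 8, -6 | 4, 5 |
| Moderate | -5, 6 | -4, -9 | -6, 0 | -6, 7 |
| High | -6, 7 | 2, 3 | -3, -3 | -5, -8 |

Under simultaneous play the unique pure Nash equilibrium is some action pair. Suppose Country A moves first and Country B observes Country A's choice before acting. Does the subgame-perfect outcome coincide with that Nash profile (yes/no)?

Work backward from Country B's decision.
- Free: Country B compares 2, -3, -6, 5 and picks T3; Country A would get 4.
- Moderate: Country B compares 6, -9, 0, 7 and picks T3; Country A would get -6.
- High: Country B compares 7, 3, -3, -8 and picks T0; Country A would get -6.
Maximizing over 4, -6, -6, Country A chooses Free. Subgame-perfect outcome: (Free, T3) with payoffs (4, 5).
Under simultaneous play:
Country A's best replies: T0→Free; T1→Free; T2→Free; T3→Free.
Country B's best replies: Free→T3; Moderate→T3; High→T0.
Only (Free, T3) has each player best-responding; Nash payoffs (4, 5).
Sequential outcome (Free, T3) coincides with the Nash profile (Free, T3).

yes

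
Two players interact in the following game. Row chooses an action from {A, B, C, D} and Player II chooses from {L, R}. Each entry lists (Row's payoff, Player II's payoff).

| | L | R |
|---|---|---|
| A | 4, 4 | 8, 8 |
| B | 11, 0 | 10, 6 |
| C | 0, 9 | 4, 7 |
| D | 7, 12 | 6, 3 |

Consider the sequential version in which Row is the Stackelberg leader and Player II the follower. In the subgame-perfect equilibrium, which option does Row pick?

Player II best-responds to each possible Row move:
- A: Player II compares 4, 8 and picks R; Row would get 8.
- B: Player II compares 0, 6 and picks R; Row would get 10.
- C: Player II compares 9, 7 and picks L; Row would get 0.
- D: Player II compares 12, 3 and picks L; Row would get 7.
Maximizing over 8, 10, 0, 7, Row chooses B. Subgame-perfect outcome: (B, R) with payoffs (10, 6).

B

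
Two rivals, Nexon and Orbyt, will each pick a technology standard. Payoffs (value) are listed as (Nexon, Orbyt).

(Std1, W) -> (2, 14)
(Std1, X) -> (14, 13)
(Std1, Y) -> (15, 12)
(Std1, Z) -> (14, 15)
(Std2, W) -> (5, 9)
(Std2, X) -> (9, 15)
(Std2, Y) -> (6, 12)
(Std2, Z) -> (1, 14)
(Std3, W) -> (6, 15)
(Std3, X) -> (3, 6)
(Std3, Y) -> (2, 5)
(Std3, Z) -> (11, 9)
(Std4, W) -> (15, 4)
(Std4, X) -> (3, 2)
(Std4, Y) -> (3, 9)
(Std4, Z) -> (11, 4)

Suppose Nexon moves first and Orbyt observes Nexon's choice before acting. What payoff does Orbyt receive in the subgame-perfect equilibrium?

Backward induction with Nexon moving first.
- Std1: Orbyt compares 14, 13, 12, 15 and picks Z; Nexon would get 14.
- Std2: Orbyt compares 9, 15, 12, 14 and picks X; Nexon would get 9.
- Std3: Orbyt compares 15, 6, 5, 9 and picks W; Nexon would get 6.
- Std4: Orbyt compares 4, 2, 9, 4 and picks Y; Nexon would get 3.
Among 14, 9, 6, 3, the best is 14 at Std1. Subgame-perfect outcome: (Std1, Z) with payoffs (14, 15).

15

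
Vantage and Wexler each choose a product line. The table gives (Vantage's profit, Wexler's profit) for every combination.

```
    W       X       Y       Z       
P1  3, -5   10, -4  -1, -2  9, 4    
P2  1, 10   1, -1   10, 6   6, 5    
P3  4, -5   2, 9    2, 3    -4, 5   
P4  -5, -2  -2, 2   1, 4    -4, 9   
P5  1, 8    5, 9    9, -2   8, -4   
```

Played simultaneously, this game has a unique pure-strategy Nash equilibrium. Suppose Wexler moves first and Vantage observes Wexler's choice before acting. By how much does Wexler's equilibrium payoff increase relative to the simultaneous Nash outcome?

Solve by backward induction (Wexler leads).
- W → Vantage plays P3 (best of 3, 1, 4, -5, 1); Wexler gets -5.
- X → Vantage plays P1 (best of 10, 1, 2, -2, 5); Wexler gets -4.
- Y → Vantage plays P2 (best of -1, 10, 2, 1, 9); Wexler gets 6.
- Z → Vantage plays P1 (best of 9, 6, -4, -4, 8); Wexler gets 4.
Wexler's induced payoffs are -5, -4, 6, 4, so Wexler commits to Y. Subgame-perfect outcome: (P2, Y) with payoffs (10, 6).
For the simultaneous game, intersect best replies.
Vantage's best replies: W→P3; X→P1; Y→P2; Z→P1.
Wexler's best replies: P1→Z; P2→W; P3→X; P4→Z; P5→X.
The unique mutual best reply is (P1, Z), giving (9, 4).
Wexler's commitment gain: 6 − 4 = 2.

2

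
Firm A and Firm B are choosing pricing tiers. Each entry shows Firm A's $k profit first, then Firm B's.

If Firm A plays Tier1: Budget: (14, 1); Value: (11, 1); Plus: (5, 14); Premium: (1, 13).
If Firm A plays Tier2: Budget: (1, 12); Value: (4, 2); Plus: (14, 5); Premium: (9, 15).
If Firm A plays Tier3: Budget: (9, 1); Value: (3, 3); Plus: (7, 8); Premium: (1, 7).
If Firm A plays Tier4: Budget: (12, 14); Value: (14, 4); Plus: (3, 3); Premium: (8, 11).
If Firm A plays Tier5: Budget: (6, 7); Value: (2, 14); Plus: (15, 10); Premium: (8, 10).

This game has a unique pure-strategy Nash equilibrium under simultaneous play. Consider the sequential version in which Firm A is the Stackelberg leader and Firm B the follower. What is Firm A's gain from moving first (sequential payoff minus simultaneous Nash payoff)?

Solve by backward induction (Firm A leads).
- Tier1: Firm B compares 1, 1, 14, 13 and picks Plus; Firm A would get 5.
- Tier2: Firm B compares 12, 2, 5, 15 and picks Premium; Firm A would get 9.
- Tier3: Firm B compares 1, 3, 8, 7 and picks Plus; Firm A would get 7.
- Tier4: Firm B compares 14, 4, 3, 11 and picks Budget; Firm A would get 12.
- Tier5: Firm B compares 7, 14, 10, 10 and picks Value; Firm A would get 2.
Firm A's induced payoffs are 5, 9, 7, 12, 2, so Firm A commits to Tier4. Subgame-perfect outcome: (Tier4, Budget) with payoffs (12, 14).
Under simultaneous play:
Firm A's best replies: Budget→Tier1; Value→Tier4; Plus→Tier5; Premium→Tier2.
Firm B's best replies: Tier1→Plus; Tier2→Premium; Tier3→Plus; Tier4→Budget; Tier5→Value.
Only (Tier2, Premium) has each player best-responding; Nash payoffs (9, 15).
Firm A's commitment gain: 12 − 9 = 3.

3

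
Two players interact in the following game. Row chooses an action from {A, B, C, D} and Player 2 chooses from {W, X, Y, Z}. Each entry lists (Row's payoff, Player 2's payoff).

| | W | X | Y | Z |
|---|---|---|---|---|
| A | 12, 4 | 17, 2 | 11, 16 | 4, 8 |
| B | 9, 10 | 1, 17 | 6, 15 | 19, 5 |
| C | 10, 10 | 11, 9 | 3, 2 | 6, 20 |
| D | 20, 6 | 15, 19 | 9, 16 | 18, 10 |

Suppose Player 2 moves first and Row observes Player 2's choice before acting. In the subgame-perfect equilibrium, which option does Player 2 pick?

Backward induction with Player 2 moving first.
- W: BR = D, leader payoff 6.
- X: BR = A, leader payoff 2.
- Y: BR = A, leader payoff 16.
- Z: BR = B, leader payoff 5.
Maximizing over 6, 2, 16, 5, Player 2 chooses Y. Subgame-perfect outcome: (A, Y) with payoffs (11, 16).

Y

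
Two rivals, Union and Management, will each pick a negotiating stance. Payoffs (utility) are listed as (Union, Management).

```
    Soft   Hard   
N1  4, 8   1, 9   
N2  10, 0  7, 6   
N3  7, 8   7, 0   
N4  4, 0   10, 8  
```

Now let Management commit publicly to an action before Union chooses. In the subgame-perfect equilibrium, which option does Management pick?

Hard

Backward induction with Management moving first.
- Soft: BR = N2, leader payoff 0.
- Hard: BR = N4, leader payoff 8.
Among 0, 8, the best is 8 at Hard. Subgame-perfect outcome: (N4, Hard) with payoffs (10, 8).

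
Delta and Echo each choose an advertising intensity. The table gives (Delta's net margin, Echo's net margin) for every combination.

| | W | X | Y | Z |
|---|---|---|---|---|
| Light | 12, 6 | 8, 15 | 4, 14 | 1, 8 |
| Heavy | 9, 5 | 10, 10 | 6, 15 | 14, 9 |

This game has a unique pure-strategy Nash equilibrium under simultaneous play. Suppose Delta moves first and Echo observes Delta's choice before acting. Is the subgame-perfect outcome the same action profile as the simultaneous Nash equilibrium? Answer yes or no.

Echo best-responds to each possible Delta move:
- Light: Echo compares 6, 15, 14, 8 and picks X; Delta would get 8.
- Heavy: Echo compares 5, 10, 15, 9 and picks Y; Delta would get 6.
Delta's induced payoffs are 8, 6, so Delta commits to Light. Subgame-perfect outcome: (Light, X) with payoffs (8, 15).
Under simultaneous play:
Delta's best replies: W→Light; X→Heavy; Y→Heavy; Z→Heavy.
Echo's best replies: Light→X; Heavy→Y.
The unique mutual best reply is (Heavy, Y), giving (6, 15).
Sequential outcome (Light, X) differs from the Nash profile (Heavy, Y).

no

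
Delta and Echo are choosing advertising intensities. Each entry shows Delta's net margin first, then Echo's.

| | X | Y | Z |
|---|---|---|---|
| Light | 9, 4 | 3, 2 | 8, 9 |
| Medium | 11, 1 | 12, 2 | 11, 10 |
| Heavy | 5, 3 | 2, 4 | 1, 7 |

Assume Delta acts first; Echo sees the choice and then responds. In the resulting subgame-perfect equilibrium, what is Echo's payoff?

Echo best-responds to each possible Delta move:
- Light: Echo compares 4, 2, 9 and picks Z; Delta would get 8.
- Medium: Echo compares 1, 2, 10 and picks Z; Delta would get 11.
- Heavy: Echo compares 3, 4, 7 and picks Z; Delta would get 1.
Delta's induced payoffs are 8, 11, 1, so Delta commits to Medium. Subgame-perfect outcome: (Medium, Z) with payoffs (11, 10).

10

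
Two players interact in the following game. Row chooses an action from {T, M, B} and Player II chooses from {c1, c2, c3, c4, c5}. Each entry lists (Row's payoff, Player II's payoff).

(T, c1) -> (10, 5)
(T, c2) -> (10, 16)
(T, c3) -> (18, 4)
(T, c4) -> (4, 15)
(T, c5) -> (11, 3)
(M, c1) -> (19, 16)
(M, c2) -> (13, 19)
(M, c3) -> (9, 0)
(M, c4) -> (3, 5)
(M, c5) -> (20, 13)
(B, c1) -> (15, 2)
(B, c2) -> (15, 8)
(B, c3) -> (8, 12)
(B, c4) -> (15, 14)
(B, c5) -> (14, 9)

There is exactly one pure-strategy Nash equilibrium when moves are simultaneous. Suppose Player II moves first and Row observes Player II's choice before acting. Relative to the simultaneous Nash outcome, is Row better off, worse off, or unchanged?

better off

Work backward from Row's decision.
- c1: Row compares 10, 19, 15 and picks M; Player II would get 16.
- c2: Row compares 10, 13, 15 and picks B; Player II would get 8.
- c3: Row compares 18, 9, 8 and picks T; Player II would get 4.
- c4: Row compares 4, 3, 15 and picks B; Player II would get 14.
- c5: Row compares 11, 20, 14 and picks M; Player II would get 13.
Maximizing over 16, 8, 4, 14, 13, Player II chooses c1. Subgame-perfect outcome: (M, c1) with payoffs (19, 16).
Now find the simultaneous Nash equilibrium.
Row's best replies: c1→M; c2→B; c3→T; c4→B; c5→M.
Player II's best replies: T→c2; M→c2; B→c4.
The unique mutual best reply is (B, c4), giving (15, 14).
Row earns 19 sequentially versus 15 at the Nash outcome: better off.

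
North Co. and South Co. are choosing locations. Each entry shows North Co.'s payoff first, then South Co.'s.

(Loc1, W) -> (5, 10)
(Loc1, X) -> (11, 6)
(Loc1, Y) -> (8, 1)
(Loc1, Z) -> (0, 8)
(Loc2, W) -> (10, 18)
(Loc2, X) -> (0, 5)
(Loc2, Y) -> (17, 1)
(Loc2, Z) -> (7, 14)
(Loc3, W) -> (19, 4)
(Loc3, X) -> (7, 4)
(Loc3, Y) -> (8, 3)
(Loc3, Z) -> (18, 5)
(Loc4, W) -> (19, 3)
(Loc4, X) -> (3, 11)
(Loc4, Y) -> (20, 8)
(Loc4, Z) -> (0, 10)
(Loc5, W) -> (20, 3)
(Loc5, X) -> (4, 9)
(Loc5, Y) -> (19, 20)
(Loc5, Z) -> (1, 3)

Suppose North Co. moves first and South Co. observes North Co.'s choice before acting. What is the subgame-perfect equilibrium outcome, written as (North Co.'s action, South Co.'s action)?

South Co. best-responds to each possible North Co. move:
- Loc1 → South Co. plays W (best of 10, 6, 1, 8); North Co. gets 5.
- Loc2 → South Co. plays W (best of 18, 5, 1, 14); North Co. gets 10.
- Loc3 → South Co. plays Z (best of 4, 4, 3, 5); North Co. gets 18.
- Loc4 → South Co. plays X (best of 3, 11, 8, 10); North Co. gets 3.
- Loc5 → South Co. plays Y (best of 3, 9, 20, 3); North Co. gets 19.
Maximizing over 5, 10, 18, 3, 19, North Co. chooses Loc5. Subgame-perfect outcome: (Loc5, Y) with payoffs (19, 20).

(Loc5, Y)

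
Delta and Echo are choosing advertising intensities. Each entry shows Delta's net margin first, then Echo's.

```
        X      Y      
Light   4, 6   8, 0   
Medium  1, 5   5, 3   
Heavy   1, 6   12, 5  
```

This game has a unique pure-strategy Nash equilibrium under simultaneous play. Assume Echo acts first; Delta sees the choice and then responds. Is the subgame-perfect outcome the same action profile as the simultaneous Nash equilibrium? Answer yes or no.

yes

Solve by backward induction (Echo leads).
- X → Delta plays Light (best of 4, 1, 1); Echo gets 6.
- Y → Delta plays Heavy (best of 8, 5, 12); Echo gets 5.
Echo's induced payoffs are 6, 5, so Echo commits to X. Subgame-perfect outcome: (Light, X) with payoffs (4, 6).
Now find the simultaneous Nash equilibrium.
Delta's best replies: X→Light; Y→Heavy.
Echo's best replies: Light→X; Medium→X; Heavy→X.
The unique mutual best reply is (Light, X), giving (4, 6).
Sequential outcome (Light, X) coincides with the Nash profile (Light, X).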